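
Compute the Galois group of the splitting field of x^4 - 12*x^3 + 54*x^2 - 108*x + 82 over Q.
V_4 (also written V4)

The polynomial is an irreducible quartic over Q and its discriminant is 256 = 16^2, a perfect square, so the Galois group is contained in A_4. The resolvent cubic y^3 - 54*y^2 + 968*y - 5760 splits completely over Q, which gives the Klein four-group V_4.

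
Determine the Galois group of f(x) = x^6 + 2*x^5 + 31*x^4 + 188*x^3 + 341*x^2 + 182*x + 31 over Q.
The polynomial f is an irreducible sextic over Q, so G = Gal(f/Q) is one of the 16 transitive subgroups 6T1, ..., 6T16 of S_6. The discriminant of f is -8084222443520000, which is not a perfect square, so G is not contained in A_6. The transitive groups of degree 6 not contained in A_6 are: C_6 (6T1, order 6), S_3 (6T2, order 6), D_6 (6T3, order 12), C_3 x S_3 (6T5, order 18), A_4 x C_2 (6T6, order 24), S_4 (6T8, order 24), S_3 x S_3 (6T9, order 36), S_4 x C_2 (6T11, order 48), (S_3 x S_3) : C_2 (6T13, order 72), PGL(2,5) (6T14, order 120), S_6 (6T16, order 720). By Dedekind's theorem, for a prime p not dividing disc(f) the degrees of the irreducible factors of f mod p form the cycle type of an element of G. Factoring f modulo the 22 such primes p <= 89 (skipping 2, 5, which divide the discriminant), each new pattern first appears at: mod 3: f = (x^3 + 2x + 2)(x^3 + 2x^2 + 2x + 2), pattern 3+3; mod 7: f = (x^2 + x + 6)(x^2 + 3x + 6)(x^2 + 5x + 3), pattern 2+2+2; mod 13: f = (x + 5)(x + 11)(x^4 + 12x^3 + 5x^2 + 7x + 6), pattern 4+1+1; mod 43: f = (x + 34)(x + 37)(x^2 + 18x + 31)(x^2 + 42x + 4), pattern 2+2+1+1. No other pattern occurs in this range, so the set of observed cycle types is {3+3, 2+2+2, 4+1+1, 2+2+1+1}. The candidates containing elements of all these cycle types are S_4 (6T8) of order 24, S_4 x C_2 (6T11) of order 48, PGL(2,5) (6T14) of order 120, S_6 (6T16) of order 720; the others are excluded. The observed types are precisely the cycle types that occur in S_4 (6T8) (apart from the identity). Each of the other remaining candidates has further cycle types, and by the Chebotarev density theorem the matching factorization patterns would occur for a proportion of primes equal to their share of the group: S_4 x C_2 (6T11) additionally contains elements of type 6, 4+2, 2+1+1+1+1 (17 of its 48 elements, about 35% of primes); PGL(2,5) (6T14) additionally contains elements of type 6, 5+1 (44 of its 120 elements, about 37% of primes); S_6 (6T16) additionally contains elements of type 6, 5+1, 4+2, 3+2+1, 3+1+1+1, 2+1+1+1+1 (529 of its 720 elements, about 73% of primes). None of the 22 primes tested shows any such pattern (for each of these groups the chance of that is below 10^-4), which rules them out. Hence G = S_4 (6T8), of order 24.

S_4 (also written S4-)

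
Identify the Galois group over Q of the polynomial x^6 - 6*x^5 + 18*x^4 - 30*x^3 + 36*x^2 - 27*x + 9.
The polynomial f is an irreducible sextic over Q, so G = Gal(f/Q) is one of the 16 transitive subgroups 6T1, ..., 6T16 of S_6. The discriminant of f is -129140163, which is not a perfect square, so G is not contained in A_6. The transitive groups of degree 6 not contained in A_6 are: C_6 (6T1, order 6), S_3 (6T2, order 6), D_6 (6T3, order 12), C_3 x S_3 (6T5, order 18), A_4 x C_2 (6T6, order 24), S_4 (6T8, order 24), S_3 x S_3 (6T9, order 36), S_4 x C_2 (6T11, order 48), (S_3 x S_3) : C_2 (6T13, order 72), PGL(2,5) (6T14, order 120), S_6 (6T16, order 720). By Dedekind's theorem, for a prime p not dividing disc(f) the degrees of the irreducible factors of f mod p form the cycle type of an element of G. Factoring f modulo the 37 such primes p <= 163 (skipping 3, which divides the discriminant), each new pattern first appears at: mod 2: f = (x^6 + x + 1), pattern 6; mod 7: f = (x^3 + 4x^2 + 4x + 6)(x^3 + 4x^2 + 5x + 5), pattern 3+3; mod 17: f = (x^2 + 5x + 9)(x^2 + 11x + 4)(x^2 + 12x + 13), pattern 2+2+2; mod 19: f = (x + 4)(x + 7)(x + 12)(x + 14)(x + 16)(x + 17), pattern 1+1+1+1+1+1. No other pattern occurs in this range, so the set of observed cycle types is {6, 3+3, 2+2+2, 1+1+1+1+1+1}. The candidates containing elements of all these cycle types are C_6 (6T1) of order 6, D_6 (6T3) of order 12, C_3 x S_3 (6T5) of order 18, A_4 x C_2 (6T6) of order 24, S_3 x S_3 (6T9) of order 36, S_4 x C_2 (6T11) of order 48, (S_3 x S_3) : C_2 (6T13) of order 72, PGL(2,5) (6T14) of order 120, S_6 (6T16) of order 720; the others are excluded. The observed types are precisely the cycle types that occur in C_6 (6T1). Each of the other remaining candidates has further cycle types, and by the Chebotarev density theorem the matching factorization patterns would occur for a proportion of primes equal to their share of the group: D_6 (6T3) additionally contains elements of type 2+2+1+1 (3 of its 12 elements, about 25% of primes); C_3 x S_3 (6T5) additionally contains elements of type 3+1+1+1 (4 of its 18 elements, about 22% of primes); A_4 x C_2 (6T6) additionally contains elements of type 2+2+1+1, 2+1+1+1+1 (6 of its 24 elements, about 25% of primes); S_3 x S_3 (6T9) additionally contains elements of type 3+1+1+1, 2+2+1+1 (13 of its 36 elements, about 36% of primes); S_4 x C_2 (6T11) additionally contains elements of type 4+2, 4+1+1, 2+2+1+1, 2+1+1+1+1 (24 of its 48 elements, about 50% of primes); (S_3 x S_3) : C_2 (6T13) additionally contains elements of type 4+2, 3+2+1, 3+1+1+1, 2+2+1+1, 2+1+1+1+1 (49 of its 72 elements, about 68% of primes); PGL(2,5) (6T14) additionally contains elements of type 5+1, 4+1+1, 2+2+1+1 (69 of its 120 elements, about 58% of primes); S_6 (6T16) additionally contains elements of type 5+1, 4+2, 4+1+1, 3+2+1, 3+1+1+1, 2+2+1+1, 2+1+1+1+1 (544 of its 720 elements, about 76% of primes). None of the 37 primes tested shows any such pattern (for each of these groups the chance of that is below 10^-4), which rules them out. Hence G = C_6 (6T1), of order 6.

C_6 (order 6)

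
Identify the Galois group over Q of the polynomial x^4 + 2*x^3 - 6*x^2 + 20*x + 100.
V_4, the Klein four-group

The polynomial is an irreducible quartic over Q and its discriminant is 41990400 = 6480^2, a perfect square, so the Galois group is contained in A_4. The resolvent cubic y^3 + 6*y^2 - 360*y - 3200 splits completely over Q, which gives the Klein four-group V_4.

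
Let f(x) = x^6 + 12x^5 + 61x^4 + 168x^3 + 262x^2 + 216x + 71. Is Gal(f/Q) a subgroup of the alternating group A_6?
Yes

The polynomial is irreducible of degree 6 over Q. Its discriminant is 153664 = 392^2, a perfect square. A Galois group lies in the alternating group exactly when the discriminant is a square in Q, so the Galois group (A_4) is contained in A_6.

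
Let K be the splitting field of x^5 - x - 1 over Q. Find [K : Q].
120

The degree of the splitting field over Q equals the order of the Galois group, so first determine the group. The polynomial f is an irreducible quintic over Q, so G = Gal(f/Q) is a transitive subgroup of S_5: one of C_5 (5T1, order 5), D_5 (5T2, order 10), F_20 (5T3, order 20), A_5 (5T4, order 60) or S_5 (5T5, order 120). The discriminant of f is 2869, which is not a perfect square, so G is not contained in A_5. The transitive groups of degree 5 not contained in A_5 are: F_20 (5T3, order 20), S_5 (5T5, order 120). By Dedekind's theorem, for a prime p not dividing disc(f) the degrees of the irreducible factors of f mod p form the cycle type of an element of G. Factoring f modulo the first such prime p = 2, each new pattern first appears at: mod 2: f = (x^2 + x + 1)(x^3 + x^2 + 1), pattern 3+2. No other pattern occurs in this range, so the set of observed cycle types is {3+2}. Among the candidates above, the only group containing elements of all these cycle types is S_5 (5T5) — F_20 (5T3) lacks at least one of them. Hence G = S_5 (5T5), of order 120. The Galois group S_5 (5T5) has order 120, so the splitting field has degree 120 over Q.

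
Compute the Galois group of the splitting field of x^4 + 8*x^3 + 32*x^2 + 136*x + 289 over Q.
V_4 (also written V4)

The polynomial is an irreducible quartic over Q and its discriminant is 5992704 = 2448^2, a perfect square, so the Galois group is contained in A_4. The resolvent cubic y^3 - 32*y^2 - 68*y splits completely over Q, which gives the Klein four-group V_4.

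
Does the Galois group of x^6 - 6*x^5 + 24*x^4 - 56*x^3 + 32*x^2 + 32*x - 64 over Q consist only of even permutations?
No

The polynomial is irreducible of degree 6 over Q. Its discriminant is 870211913777152, which is not a perfect square. A Galois group lies in the alternating group exactly when the discriminant is a square in Q, so the Galois group (S_4) is not contained in A_6.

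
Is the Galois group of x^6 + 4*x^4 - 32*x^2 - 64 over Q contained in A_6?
The polynomial is irreducible of degree 6 over Q. Its discriminant is 164995463643136 = 12845056^2, a perfect square. A Galois group lies in the alternating group exactly when the discriminant is a square in Q, so the Galois group (A_4) is contained in A_6.

Yes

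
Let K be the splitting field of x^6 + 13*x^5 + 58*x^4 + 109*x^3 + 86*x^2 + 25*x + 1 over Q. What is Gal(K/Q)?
S_3 (also written S3)

The polynomial f is an irreducible sextic over Q, so G = Gal(f/Q) is one of the 16 transitive subgroups 6T1, ..., 6T16 of S_6. The discriminant of f is 324179200, which is not a perfect square, so G is not contained in A_6. The transitive groups of degree 6 not contained in A_6 are: C_6 (6T1, order 6), S_3 (6T2, order 6), D_6 (6T3, order 12), C_3 x S_3 (6T5, order 18), A_4 x C_2 (6T6, order 24), S_4 (6T8, order 24), S_3 x S_3 (6T9, order 36), S_4 x C_2 (6T11, order 48), (S_3 x S_3) : C_2 (6T13, order 72), PGL(2,5) (6T14, order 120), S_6 (6T16, order 720). By Dedekind's theorem, for a prime p not dividing disc(f) the degrees of the irreducible factors of f mod p form the cycle type of an element of G. Factoring f modulo the 23 such primes p <= 101 (skipping 2, 5, 37, which divide the discriminant), each new pattern first appears at: mod 3: f = (x^3 + 2x + 1)(x^3 + x^2 + 2x + 1), pattern 3+3; mod 13: f = (x^2 + 4x + 10)(x^2 + 11x + 9)(x^2 + 11x + 12), pattern 2+2+2; mod 67: f = (x + 4)(x + 9)(x + 23)(x + 26)(x + 29)(x + 56), pattern 1+1+1+1+1+1. No other pattern occurs in this range, so the set of observed cycle types is {3+3, 2+2+2, 1+1+1+1+1+1}. The candidates containing elements of all these cycle types are C_6 (6T1) of order 6, S_3 (6T2) of order 6, D_6 (6T3) of order 12, C_3 x S_3 (6T5) of order 18, A_4 x C_2 (6T6) of order 24, S_4 (6T8) of order 24, S_3 x S_3 (6T9) of order 36, S_4 x C_2 (6T11) of order 48, (S_3 x S_3) : C_2 (6T13) of order 72, PGL(2,5) (6T14) of order 120, S_6 (6T16) of order 720; the others are excluded. The observed types are precisely the cycle types that occur in S_3 (6T2). Each of the other remaining candidates has further cycle types, and by the Chebotarev density theorem the matching factorization patterns would occur for a proportion of primes equal to their share of the group: C_6 (6T1) additionally contains elements of type 6 (2 of its 6 elements, about 33% of primes); D_6 (6T3) additionally contains elements of type 6, 2+2+1+1 (5 of its 12 elements, about 42% of primes); C_3 x S_3 (6T5) additionally contains elements of type 6, 3+1+1+1 (10 of its 18 elements, about 56% of primes); A_4 x C_2 (6T6) additionally contains elements of type 6, 2+2+1+1, 2+1+1+1+1 (14 of its 24 elements, about 58% of primes); S_4 (6T8) additionally contains elements of type 4+1+1, 2+2+1+1 (9 of its 24 elements, about 38% of primes); S_3 x S_3 (6T9) additionally contains elements of type 6, 3+1+1+1, 2+2+1+1 (25 of its 36 elements, about 69% of primes); S_4 x C_2 (6T11) additionally contains elements of type 6, 4+2, 4+1+1, 2+2+1+1, 2+1+1+1+1 (32 of its 48 elements, about 67% of primes); (S_3 x S_3) : C_2 (6T13) additionally contains elements of type 6, 4+2, 3+2+1, 3+1+1+1, 2+2+1+1, 2+1+1+1+1 (61 of its 72 elements, about 85% of primes); PGL(2,5) (6T14) additionally contains elements of type 6, 5+1, 4+1+1, 2+2+1+1 (89 of its 120 elements, about 74% of primes); S_6 (6T16) additionally contains elements of type 6, 5+1, 4+2, 4+1+1, 3+2+1, 3+1+1+1, 2+2+1+1, 2+1+1+1+1 (664 of its 720 elements, about 92% of primes). None of the 23 primes tested shows any such pattern (for each of these groups the chance of that is below 10^-4), which rules them out. Hence G = S_3 (6T2), of order 6.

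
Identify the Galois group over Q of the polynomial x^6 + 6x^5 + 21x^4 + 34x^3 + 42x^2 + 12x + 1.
The polynomial f is an irreducible sextic over Q, so G = Gal(f/Q) is one of the 16 transitive subgroups 6T1, ..., 6T16 of S_6. The discriminant of f is -1024192512, which is not a perfect square, so G is not contained in A_6. The transitive groups of degree 6 not contained in A_6 are: C_6 (6T1, order 6), S_3 (6T2, order 6), D_6 (6T3, order 12), C_3 x S_3 (6T5, order 18), A_4 x C_2 (6T6, order 24), S_4 (6T8, order 24), S_3 x S_3 (6T9, order 36), S_4 x C_2 (6T11, order 48), (S_3 x S_3) : C_2 (6T13, order 72), PGL(2,5) (6T14, order 120), S_6 (6T16, order 720). By Dedekind's theorem, for a prime p not dividing disc(f) the degrees of the irreducible factors of f mod p form the cycle type of an element of G. Factoring f modulo the 21 such primes p <= 89 (skipping 2, 3, 7, which divide the discriminant), each new pattern first appears at: mod 5: f = (x^6 + x^5 + x^4 + 4x^3 + 2x^2 + 2x + 1), pattern 6; mod 11: f = (x + 7)(x^5 + 10x^4 + 6x^3 + 3x^2 + 10x + 8), pattern 5+1; mod 13: f = (x + 1)(x + 12)(x^4 + 6x^3 + 9x^2 + x + 12), pattern 4+1+1; mod 23: f = (x + 14)(x + 20)(x^2 + 2x + 4)(x^2 + 16x + 13), pattern 2+2+1+1; mod 43: f = (x^3 + 22x^2 + 37x + 39)(x^3 + 27x^2 + 35x + 32), pattern 3+3; mod 61: f = (x^2 + 5x + 22)(x^2 + 18x + 52)(x^2 + 44x + 4), pattern 2+2+2. No other pattern occurs in this range, so the set of observed cycle types is {6, 5+1, 4+1+1, 2+2+1+1, 3+3, 2+2+2}. The candidates containing elements of all these cycle types are PGL(2,5) (6T14) of order 120, S_6 (6T16) of order 720; the others are excluded. The observed types are precisely the cycle types that occur in PGL(2,5) (6T14) (apart from the identity). Each of the other remaining candidates has further cycle types, and by the Chebotarev density theorem the matching factorization patterns would occur for a proportion of primes equal to their share of the group: S_6 (6T16) additionally contains elements of type 4+2, 3+2+1, 3+1+1+1, 2+1+1+1+1 (265 of its 720 elements, about 37% of primes). None of the 21 primes tested shows any such pattern (for each of these groups the chance of that is below 10^-4), which rules them out. Hence G = PGL(2,5) (6T14), of order 120.

PGL(2,5), S_5 acting on 6 points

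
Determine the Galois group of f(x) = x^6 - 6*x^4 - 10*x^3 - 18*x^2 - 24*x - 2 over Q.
S_3 x S_3 (order 36)

The polynomial f is an irreducible sextic over Q, so G = Gal(f/Q) is one of the 16 transitive subgroups 6T1, ..., 6T16 of S_6. The discriminant of f is 297538935552, which is not a perfect square, so G is not contained in A_6. The transitive groups of degree 6 not contained in A_6 are: C_6 (6T1, order 6), S_3 (6T2, order 6), D_6 (6T3, order 12), C_3 x S_3 (6T5, order 18), A_4 x C_2 (6T6, order 24), S_4 (6T8, order 24), S_3 x S_3 (6T9, order 36), S_4 x C_2 (6T11, order 48), (S_3 x S_3) : C_2 (6T13, order 72), PGL(2,5) (6T14, order 120), S_6 (6T16, order 720). By Dedekind's theorem, for a prime p not dividing disc(f) the degrees of the irreducible factors of f mod p form the cycle type of an element of G. Factoring f modulo the 23 such primes p <= 97 (skipping 2, 3, which divide the discriminant), each new pattern first appears at: mod 5: f = (x^6 + 4x^4 + 2x^2 + x + 3), pattern 6; mod 11: f = (x + 2)(x + 5)(x^2 + 6x + 7)(x^2 + 9x + 5), pattern 2+2+1+1; mod 13: f = (x + 6)(x + 9)(x + 11)(x^3 + 9x + 7), pattern 3+1+1+1; mod 31: f = (x^2 + 12x + 2)(x^2 + 23x + 5)(x^2 + 27x + 6), pattern 2+2+2; mod 97: f = (x^3 + 27x + 25)(x^3 + 64x + 62), pattern 3+3. No other pattern occurs in this range, so the set of observed cycle types is {6, 2+2+1+1, 3+1+1+1, 2+2+2, 3+3}. The candidates containing elements of all these cycle types are S_3 x S_3 (6T9) of order 36, (S_3 x S_3) : C_2 (6T13) of order 72, S_6 (6T16) of order 720; the others are excluded. The observed types are precisely the cycle types that occur in S_3 x S_3 (6T9) (apart from the identity). Each of the other remaining candidates has further cycle types, and by the Chebotarev density theorem the matching factorization patterns would occur for a proportion of primes equal to their share of the group: (S_3 x S_3) : C_2 (6T13) additionally contains elements of type 4+2, 3+2+1, 2+1+1+1+1 (36 of its 72 elements, about 50% of primes); S_6 (6T16) additionally contains elements of type 5+1, 4+2, 4+1+1, 3+2+1, 2+1+1+1+1 (459 of its 720 elements, about 64% of primes). None of the 23 primes tested shows any such pattern (for each of these groups the chance of that is below 10^-4), which rules them out. Hence G = S_3 x S_3 (6T9), of order 36.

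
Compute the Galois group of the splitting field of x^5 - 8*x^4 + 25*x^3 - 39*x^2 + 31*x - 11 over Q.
The polynomial f is an irreducible quintic over Q, so G = Gal(f/Q) is a transitive subgroup of S_5: one of C_5 (5T1, order 5), D_5 (5T2, order 10), F_20 (5T3, order 20), A_5 (5T4, order 60) or S_5 (5T5, order 120). The discriminant of f is 2209 = 47^2, a perfect square, so G is contained in A_5. The transitive groups of degree 5 contained in A_5 are: C_5 (5T1, order 5), D_5 (5T2, order 10), A_5 (5T4, order 60). By Dedekind's theorem, for a prime p not dividing disc(f) the degrees of the irreducible factors of f mod p form the cycle type of an element of G. Factoring f modulo the 23 such primes p <= 89 (skipping 47, which divides the discriminant), each new pattern first appears at: mod 2: f = (x^5 + x^3 + x^2 + x + 1), pattern 5; mod 5: f = (x + 1)(x^2 + 2)(x^2 + x + 2), pattern 2+2+1; mod 83: f = (x + 7)(x + 8)(x + 27)(x + 41)(x + 75), pattern 1+1+1+1+1. No other pattern occurs in this range, so the set of observed cycle types is {5, 2+2+1, 1+1+1+1+1}. The candidates containing elements of all these cycle types are D_5 (5T2) of order 10, A_5 (5T4) of order 60; the others are excluded. The observed types are precisely the cycle types that occur in D_5 (5T2). Each of the other remaining candidates has further cycle types, and by the Chebotarev density theorem the matching factorization patterns would occur for a proportion of primes equal to their share of the group: A_5 (5T4) additionally contains elements of type 3+1+1 (20 of its 60 elements, about 33% of primes). None of the 23 primes tested shows any such pattern (for each of these groups the chance of that is below 10^-4), which rules them out. Hence G = D_5 (5T2), of order 10.

D_5 (also written D5)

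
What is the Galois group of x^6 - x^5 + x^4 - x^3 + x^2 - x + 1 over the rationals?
6T1: C_6

The polynomial f is an irreducible sextic over Q, so G = Gal(f/Q) is one of the 16 transitive subgroups 6T1, ..., 6T16 of S_6. The discriminant of f is -16807, which is not a perfect square, so G is not contained in A_6. The transitive groups of degree 6 not contained in A_6 are: C_6 (6T1, order 6), S_3 (6T2, order 6), D_6 (6T3, order 12), C_3 x S_3 (6T5, order 18), A_4 x C_2 (6T6, order 24), S_4 (6T8, order 24), S_3 x S_3 (6T9, order 36), S_4 x C_2 (6T11, order 48), (S_3 x S_3) : C_2 (6T13, order 72), PGL(2,5) (6T14, order 120), S_6 (6T16, order 720). By Dedekind's theorem, for a prime p not dividing disc(f) the degrees of the irreducible factors of f mod p form the cycle type of an element of G. Factoring f modulo the 37 such primes p <= 163 (skipping 7, which divides the discriminant), each new pattern first appears at: mod 2: f = (x^3 + x + 1)(x^3 + x^2 + 1), pattern 3+3; mod 3: f = (x^6 + 2x^5 + x^4 + 2x^3 + x^2 + 2x + 1), pattern 6; mod 13: f = (x^2 + 7x + 1)(x^2 + 8x + 1)(x^2 + 10x + 1), pattern 2+2+2; mod 29: f = (x + 7)(x + 16)(x + 20)(x + 23)(x + 24)(x + 25), pattern 1+1+1+1+1+1. No other pattern occurs in this range, so the set of observed cycle types is {3+3, 6, 2+2+2, 1+1+1+1+1+1}. The candidates containing elements of all these cycle types are C_6 (6T1) of order 6, D_6 (6T3) of order 12, C_3 x S_3 (6T5) of order 18, A_4 x C_2 (6T6) of order 24, S_3 x S_3 (6T9) of order 36, S_4 x C_2 (6T11) of order 48, (S_3 x S_3) : C_2 (6T13) of order 72, PGL(2,5) (6T14) of order 120, S_6 (6T16) of order 720; the others are excluded. The observed types are precisely the cycle types that occur in C_6 (6T1). Each of the other remaining candidates has further cycle types, and by the Chebotarev density theorem the matching factorization patterns would occur for a proportion of primes equal to their share of the group: D_6 (6T3) additionally contains elements of type 2+2+1+1 (3 of its 12 elements, about 25% of primes); C_3 x S_3 (6T5) additionally contains elements of type 3+1+1+1 (4 of its 18 elements, about 22% of primes); A_4 x C_2 (6T6) additionally contains elements of type 2+2+1+1, 2+1+1+1+1 (6 of its 24 elements, about 25% of primes); S_3 x S_3 (6T9) additionally contains elements of type 3+1+1+1, 2+2+1+1 (13 of its 36 elements, about 36% of primes); S_4 x C_2 (6T11) additionally contains elements of type 4+2, 4+1+1, 2+2+1+1, 2+1+1+1+1 (24 of its 48 elements, about 50% of primes); (S_3 x S_3) : C_2 (6T13) additionally contains elements of type 4+2, 3+2+1, 3+1+1+1, 2+2+1+1, 2+1+1+1+1 (49 of its 72 elements, about 68% of primes); PGL(2,5) (6T14) additionally contains elements of type 5+1, 4+1+1, 2+2+1+1 (69 of its 120 elements, about 58% of primes); S_6 (6T16) additionally contains elements of type 5+1, 4+2, 4+1+1, 3+2+1, 3+1+1+1, 2+2+1+1, 2+1+1+1+1 (544 of its 720 elements, about 76% of primes). None of the 37 primes tested shows any such pattern (for each of these groups the chance of that is below 10^-4), which rules them out. Hence G = C_6 (6T1), of order 6.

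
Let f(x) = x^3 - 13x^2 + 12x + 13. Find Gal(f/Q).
The polynomial is an irreducible cubic over Q and its discriminant is 90601 = 301^2, a perfect square. For an irreducible cubic, a square discriminant forces the Galois group to be A_3, the cyclic group of order 3.

C_3 (order 3)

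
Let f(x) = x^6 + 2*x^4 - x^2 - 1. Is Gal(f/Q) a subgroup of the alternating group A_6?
Yes

The polynomial is irreducible of degree 6 over Q. Its discriminant is 153664 = 392^2, a perfect square. A Galois group lies in the alternating group exactly when the discriminant is a square in Q, so the Galois group (A_4) is contained in A_6.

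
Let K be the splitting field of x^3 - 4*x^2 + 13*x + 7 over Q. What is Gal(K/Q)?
The polynomial is an irreducible cubic over Q and its discriminant is -12167, which is not a perfect square. For an irreducible cubic, a non-square discriminant gives Galois group S_3.

S_3 (also written S3)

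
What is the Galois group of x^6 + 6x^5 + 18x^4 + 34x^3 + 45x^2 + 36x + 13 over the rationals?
The polynomial f is an irreducible sextic over Q, so G = Gal(f/Q) is one of the 16 transitive subgroups 6T1, ..., 6T16 of S_6. The discriminant of f is -16003008, which is not a perfect square, so G is not contained in A_6. The transitive groups of degree 6 not contained in A_6 are: C_6 (6T1, order 6), S_3 (6T2, order 6), D_6 (6T3, order 12), C_3 x S_3 (6T5, order 18), A_4 x C_2 (6T6, order 24), S_4 (6T8, order 24), S_3 x S_3 (6T9, order 36), S_4 x C_2 (6T11, order 48), (S_3 x S_3) : C_2 (6T13, order 72), PGL(2,5) (6T14, order 120), S_6 (6T16, order 720). By Dedekind's theorem, for a prime p not dividing disc(f) the degrees of the irreducible factors of f mod p form the cycle type of an element of G. Factoring f modulo the 21 such primes p <= 89 (skipping 2, 3, 7, which divide the discriminant), each new pattern first appears at: mod 5: f = (x^6 + x^5 + 3x^4 + 4x^3 + x + 3), pattern 6; mod 11: f = (x + 3)(x^5 + 3x^4 + 9x^3 + 7x^2 + 2x + 8), pattern 5+1; mod 13: f = (x)(x + 9)(x^4 + 10x^3 + 6x^2 + 6x + 4), pattern 4+1+1; mod 23: f = (x + 17)(x + 21)(x^2 + 17x + 10)(x^2 + 20x + 21), pattern 2+2+1+1; mod 43: f = (x^3 + 22x^2 + 39x + 16)(x^3 + 27x^2 + 30x + 25), pattern 3+3; mod 61: f = (x^2 + 16x + 13)(x^2 + 20x + 31)(x^2 + 31x + 2), pattern 2+2+2. No other pattern occurs in this range, so the set of observed cycle types is {6, 5+1, 4+1+1, 2+2+1+1, 3+3, 2+2+2}. The candidates containing elements of all these cycle types are PGL(2,5) (6T14) of order 120, S_6 (6T16) of order 720; the others are excluded. The observed types are precisely the cycle types that occur in PGL(2,5) (6T14) (apart from the identity). Each of the other remaining candidates has further cycle types, and by the Chebotarev density theorem the matching factorization patterns would occur for a proportion of primes equal to their share of the group: S_6 (6T16) additionally contains elements of type 4+2, 3+2+1, 3+1+1+1, 2+1+1+1+1 (265 of its 720 elements, about 37% of primes). None of the 21 primes tested shows any such pattern (for each of these groups the chance of that is below 10^-4), which rules them out. Hence G = PGL(2,5) (6T14), of order 120.

PGL(2,5), S_5 acting on 6 points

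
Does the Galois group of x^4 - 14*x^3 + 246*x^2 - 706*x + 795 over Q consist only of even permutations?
The polynomial is irreducible of degree 4 over Q. Its discriminant is 4895173950016 = 2212504^2, a perfect square. A Galois group lies in the alternating group exactly when the discriminant is a square in Q, so the Galois group (A_4) is contained in A_4.

Yes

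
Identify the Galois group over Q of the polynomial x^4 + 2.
D_4 (order 8)

The polynomial is an irreducible quartic over Q and its discriminant is 2048, which is not a perfect square, so the Galois group is not contained in A_4. The resolvent cubic y^3 - 8*y has exactly one rational root, so the Galois group is C_4 or D_4. The quartic remains irreducible over Q(sqrt(disc)), so the group is D_4.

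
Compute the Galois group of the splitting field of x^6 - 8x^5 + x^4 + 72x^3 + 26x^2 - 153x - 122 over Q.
The polynomial f is an irreducible sextic over Q, so G = Gal(f/Q) is one of the 16 transitive subgroups 6T1, ..., 6T16 of S_6. The discriminant of f is 30991489 = 5567^2, a perfect square, so G is contained in A_6. The transitive groups of degree 6 contained in A_6 are: A_4 (6T4, order 12), S_4 (6T7, order 24), (C_3 x C_3) : C_4 (6T10, order 36), PSL(2,5) (6T12, order 60), A_6 (6T15, order 360). By Dedekind's theorem, for a prime p not dividing disc(f) the degrees of the irreducible factors of f mod p form the cycle type of an element of G. Factoring f modulo the 21 such primes p <= 79 (skipping 19, which divides the discriminant), each new pattern first appears at: mod 2: f = (x)(x^5 + x^3 + 1), pattern 5+1; mod 7: f = (x^3 + x^2 + 6x + 5)(x^3 + 5x^2 + 4x + 5), pattern 3+3; mod 61: f = (x)(x + 60)(x^2 + 25x + 56)(x^2 + 29x + 6), pattern 2+2+1+1. No other pattern occurs in this range, so the set of observed cycle types is {5+1, 3+3, 2+2+1+1}. The candidates containing elements of all these cycle types are PSL(2,5) (6T12) of order 60, A_6 (6T15) of order 360; the others are excluded. The observed types are precisely the cycle types that occur in PSL(2,5) (6T12) (apart from the identity). Each of the other remaining candidates has further cycle types, and by the Chebotarev density theorem the matching factorization patterns would occur for a proportion of primes equal to their share of the group: A_6 (6T15) additionally contains elements of type 4+2, 3+1+1+1 (130 of its 360 elements, about 36% of primes). None of the 21 primes tested shows any such pattern (for each of these groups the chance of that is below 10^-4), which rules them out. Hence G = PSL(2,5) (6T12), of order 60.

PSL(2,5)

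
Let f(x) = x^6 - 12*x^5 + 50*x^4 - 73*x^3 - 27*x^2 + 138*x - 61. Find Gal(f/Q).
PSL(2,5) (order 60)

The polynomial f is an irreducible sextic over Q, so G = Gal(f/Q) is one of the 16 transitive subgroups 6T1, ..., 6T16 of S_6. The discriminant of f is 30991489 = 5567^2, a perfect square, so G is contained in A_6. The transitive groups of degree 6 contained in A_6 are: A_4 (6T4, order 12), S_4 (6T7, order 24), (C_3 x C_3) : C_4 (6T10, order 36), PSL(2,5) (6T12, order 60), A_6 (6T15, order 360). By Dedekind's theorem, for a prime p not dividing disc(f) the degrees of the irreducible factors of f mod p form the cycle type of an element of G. Factoring f modulo the 21 such primes p <= 79 (skipping 19, which divides the discriminant), each new pattern first appears at: mod 2: f = (x + 1)(x^5 + x^4 + x^3 + x + 1), pattern 5+1; mod 7: f = (x^3 + 3x^2 + x + 1)(x^3 + 6x^2 + 3x + 2), pattern 3+3; mod 61: f = (x)(x + 22)(x^2 + 42x + 12)(x^2 + 46x + 13), pattern 2+2+1+1. No other pattern occurs in this range, so the set of observed cycle types is {5+1, 3+3, 2+2+1+1}. The candidates containing elements of all these cycle types are PSL(2,5) (6T12) of order 60, A_6 (6T15) of order 360; the others are excluded. The observed types are precisely the cycle types that occur in PSL(2,5) (6T12) (apart from the identity). Each of the other remaining candidates has further cycle types, and by the Chebotarev density theorem the matching factorization patterns would occur for a proportion of primes equal to their share of the group: A_6 (6T15) additionally contains elements of type 4+2, 3+1+1+1 (130 of its 360 elements, about 36% of primes). None of the 21 primes tested shows any such pattern (for each of these groups the chance of that is below 10^-4), which rules them out. Hence G = PSL(2,5) (6T12), of order 60.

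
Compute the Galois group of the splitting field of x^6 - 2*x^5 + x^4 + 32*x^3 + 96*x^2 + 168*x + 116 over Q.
The polynomial f is an irreducible sextic over Q, so G = Gal(f/Q) is one of the 16 transitive subgroups 6T1, ..., 6T16 of S_6. The discriminant of f is -1080641454080000, which is not a perfect square, so G is not contained in A_6. The transitive groups of degree 6 not contained in A_6 are: C_6 (6T1, order 6), S_3 (6T2, order 6), D_6 (6T3, order 12), C_3 x S_3 (6T5, order 18), A_4 x C_2 (6T6, order 24), S_4 (6T8, order 24), S_3 x S_3 (6T9, order 36), S_4 x C_2 (6T11, order 48), (S_3 x S_3) : C_2 (6T13, order 72), PGL(2,5) (6T14, order 120), S_6 (6T16, order 720). By Dedekind's theorem, for a prime p not dividing disc(f) the degrees of the irreducible factors of f mod p form the cycle type of an element of G. Factoring f modulo the 22 such primes p <= 89 (skipping 2, 5, which divide the discriminant), each new pattern first appears at: mod 3: f = (x^3 + 2x + 2)(x^3 + x^2 + 2x + 1), pattern 3+3; mod 7: f = (x^2 + 2x + 2)(x^2 + 4x + 5)(x^2 + 6x + 6), pattern 2+2+2; mod 13: f = (x + 2)(x + 5)(x^4 + 4x^3 + 2x^2 + 4x + 9), pattern 4+1+1; mod 43: f = (x + 4)(x + 9)(x^2 + 8x + 32)(x^2 + 20x + 11), pattern 2+2+1+1. No other pattern occurs in this range, so the set of observed cycle types is {3+3, 2+2+2, 4+1+1, 2+2+1+1}. The candidates containing elements of all these cycle types are S_4 (6T8) of order 24, S_4 x C_2 (6T11) of order 48, PGL(2,5) (6T14) of order 120, S_6 (6T16) of order 720; the others are excluded. The observed types are precisely the cycle types that occur in S_4 (6T8) (apart from the identity). Each of the other remaining candidates has further cycle types, and by the Chebotarev density theorem the matching factorization patterns would occur for a proportion of primes equal to their share of the group: S_4 x C_2 (6T11) additionally contains elements of type 6, 4+2, 2+1+1+1+1 (17 of its 48 elements, about 35% of primes); PGL(2,5) (6T14) additionally contains elements of type 6, 5+1 (44 of its 120 elements, about 37% of primes); S_6 (6T16) additionally contains elements of type 6, 5+1, 4+2, 3+2+1, 3+1+1+1, 2+1+1+1+1 (529 of its 720 elements, about 73% of primes). None of the 22 primes tested shows any such pattern (for each of these groups the chance of that is below 10^-4), which rules them out. Hence G = S_4 (6T8), of order 24.

S_4, S_4(6c), the S_4-action on 6 points not in A_6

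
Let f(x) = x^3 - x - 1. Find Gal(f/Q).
The polynomial is an irreducible cubic over Q and its discriminant is -23, which is not a perfect square. For an irreducible cubic, a non-square discriminant gives Galois group S_3.

3T2: S_3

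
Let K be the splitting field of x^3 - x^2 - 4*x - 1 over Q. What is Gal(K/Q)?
The polynomial is an irreducible cubic over Q and its discriminant is 169 = 13^2, a perfect square. For an irreducible cubic, a square discriminant forces the Galois group to be A_3, the cyclic group of order 3.

C_3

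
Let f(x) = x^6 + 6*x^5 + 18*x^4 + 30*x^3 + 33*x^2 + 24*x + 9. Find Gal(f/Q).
PGL(2,5), S_5 acting on 6 points

The polynomial f is an irreducible sextic over Q, so G = Gal(f/Q) is one of the 16 transitive subgroups 6T1, ..., 6T16 of S_6. The discriminant of f is -16003008, which is not a perfect square, so G is not contained in A_6. The transitive groups of degree 6 not contained in A_6 are: C_6 (6T1, order 6), S_3 (6T2, order 6), D_6 (6T3, order 12), C_3 x S_3 (6T5, order 18), A_4 x C_2 (6T6, order 24), S_4 (6T8, order 24), S_3 x S_3 (6T9, order 36), S_4 x C_2 (6T11, order 48), (S_3 x S_3) : C_2 (6T13, order 72), PGL(2,5) (6T14, order 120), S_6 (6T16, order 720). By Dedekind's theorem, for a prime p not dividing disc(f) the degrees of the irreducible factors of f mod p form the cycle type of an element of G. Factoring f modulo the 21 such primes p <= 89 (skipping 2, 3, 7, which divide the discriminant), each new pattern first appears at: mod 5: f = (x^6 + x^5 + 3x^4 + 3x^2 + 4x + 4), pattern 6; mod 11: f = (x + 10)(x^5 + 7x^4 + 3x^3 + 2), pattern 5+1; mod 13: f = (x + 2)(x + 6)(x^4 + 11x^3 + 9x^2 + 8x + 4), pattern 4+1+1; mod 23: f = (x + 4)(x + 8)(x^2 + 7x + 8)(x^2 + 10x + 3), pattern 2+2+1+1; mod 43: f = (x^3 + 22x^2 + 20x + 21)(x^3 + 27x^2 + 6x + 25), pattern 3+3; mod 61: f = (x^2 + 34x + 5)(x^2 + 45x + 56)(x^2 + 49x + 46), pattern 2+2+2. No other pattern occurs in this range, so the set of observed cycle types is {6, 5+1, 4+1+1, 2+2+1+1, 3+3, 2+2+2}. The candidates containing elements of all these cycle types are PGL(2,5) (6T14) of order 120, S_6 (6T16) of order 720; the others are excluded. The observed types are precisely the cycle types that occur in PGL(2,5) (6T14) (apart from the identity). Each of the other remaining candidates has further cycle types, and by the Chebotarev density theorem the matching factorization patterns would occur for a proportion of primes equal to their share of the group: S_6 (6T16) additionally contains elements of type 4+2, 3+2+1, 3+1+1+1, 2+1+1+1+1 (265 of its 720 elements, about 37% of primes). None of the 21 primes tested shows any such pattern (for each of these groups the chance of that is below 10^-4), which rules them out. Hence G = PGL(2,5) (6T14), of order 120.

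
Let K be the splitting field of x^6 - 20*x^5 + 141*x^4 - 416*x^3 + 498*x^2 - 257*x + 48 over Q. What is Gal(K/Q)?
The polynomial f is an irreducible sextic over Q, so G = Gal(f/Q) is one of the 16 transitive subgroups 6T1, ..., 6T16 of S_6. The discriminant of f is 30991489 = 5567^2, a perfect square, so G is contained in A_6. The transitive groups of degree 6 contained in A_6 are: A_4 (6T4, order 12), S_4 (6T7, order 24), (C_3 x C_3) : C_4 (6T10, order 36), PSL(2,5) (6T12, order 60), A_6 (6T15, order 360). By Dedekind's theorem, for a prime p not dividing disc(f) the degrees of the irreducible factors of f mod p form the cycle type of an element of G. Factoring f modulo the 21 such primes p <= 79 (skipping 19, which divides the discriminant), each new pattern first appears at: mod 2: f = (x)(x^5 + x^3 + 1), pattern 5+1; mod 7: f = (x^3 + 2x^2 + 3)(x^3 + 6x^2 + 3x + 2), pattern 3+3; mod 61: f = (x + 58)(x + 59)(x^2 + 21x + 10)(x^2 + 25x + 13), pattern 2+2+1+1. No other pattern occurs in this range, so the set of observed cycle types is {5+1, 3+3, 2+2+1+1}. The candidates containing elements of all these cycle types are PSL(2,5) (6T12) of order 60, A_6 (6T15) of order 360; the others are excluded. The observed types are precisely the cycle types that occur in PSL(2,5) (6T12) (apart from the identity). Each of the other remaining candidates has further cycle types, and by the Chebotarev density theorem the matching factorization patterns would occur for a proportion of primes equal to their share of the group: A_6 (6T15) additionally contains elements of type 4+2, 3+1+1+1 (130 of its 360 elements, about 36% of primes). None of the 21 primes tested shows any such pattern (for each of these groups the chance of that is below 10^-4), which rules them out. Hence G = PSL(2,5) (6T12), of order 60.

PSL(2,5) (order 60)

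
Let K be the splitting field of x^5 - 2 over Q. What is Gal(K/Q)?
F_20 (order 20)

The polynomial f is an irreducible quintic over Q, so G = Gal(f/Q) is a transitive subgroup of S_5: one of C_5 (5T1, order 5), D_5 (5T2, order 10), F_20 (5T3, order 20), A_5 (5T4, order 60) or S_5 (5T5, order 120). The discriminant of f is 50000, which is not a perfect square, so G is not contained in A_5. The transitive groups of degree 5 not contained in A_5 are: F_20 (5T3, order 20), S_5 (5T5, order 120). By Dedekind's theorem, for a prime p not dividing disc(f) the degrees of the irreducible factors of f mod p form the cycle type of an element of G. Factoring f modulo the 18 such primes p <= 71 (skipping 2, 5, which divide the discriminant), each new pattern first appears at: mod 3: f = (x + 1)(x^4 + 2x^3 + x^2 + 2x + 1), pattern 4+1; mod 11: f = (x^5 + 9), pattern 5; mod 19: f = (x + 4)(x^2 + 16x + 16)(x^2 + 18x + 16), pattern 2+2+1. No other pattern occurs in this range, so the set of observed cycle types is {4+1, 5, 2+2+1}. The candidates containing elements of all these cycle types are F_20 (5T3) of order 20, S_5 (5T5) of order 120; the others are excluded. The observed types are precisely the cycle types that occur in F_20 (5T3) (apart from the identity). Each of the other remaining candidates has further cycle types, and by the Chebotarev density theorem the matching factorization patterns would occur for a proportion of primes equal to their share of the group: S_5 (5T5) additionally contains elements of type 3+2, 3+1+1, 2+1+1+1 (50 of its 120 elements, about 42% of primes). None of the 18 primes tested shows any such pattern (for each of these groups the chance of that is below 10^-4), which rules them out. Hence G = F_20 (5T3), of order 20.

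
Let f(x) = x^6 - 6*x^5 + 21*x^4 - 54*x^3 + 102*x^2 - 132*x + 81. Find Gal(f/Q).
The polynomial f is an irreducible sextic over Q, so G = Gal(f/Q) is one of the 16 transitive subgroups 6T1, ..., 6T16 of S_6. The discriminant of f is -1024192512, which is not a perfect square, so G is not contained in A_6. The transitive groups of degree 6 not contained in A_6 are: C_6 (6T1, order 6), S_3 (6T2, order 6), D_6 (6T3, order 12), C_3 x S_3 (6T5, order 18), A_4 x C_2 (6T6, order 24), S_4 (6T8, order 24), S_3 x S_3 (6T9, order 36), S_4 x C_2 (6T11, order 48), (S_3 x S_3) : C_2 (6T13, order 72), PGL(2,5) (6T14, order 120), S_6 (6T16, order 720). By Dedekind's theorem, for a prime p not dividing disc(f) the degrees of the irreducible factors of f mod p form the cycle type of an element of G. Factoring f modulo the 21 such primes p <= 89 (skipping 2, 3, 7, which divide the discriminant), each new pattern first appears at: mod 5: f = (x^6 + 4x^5 + x^4 + x^3 + 2x^2 + 3x + 1), pattern 6; mod 11: f = (x + 5)(x^5 + 10x^3 + 6x^2 + 6x + 3), pattern 5+1; mod 13: f = (x + 10)(x + 12)(x^4 + 11x^3 + 10x^2 + 5x + 1), pattern 4+1+1; mod 23: f = (x + 12)(x + 18)(x^2 + 12x + 8)(x^2 + 21x + 4), pattern 2+2+1+1; mod 43: f = (x^3 + 16x^2 + 4x + 2)(x^3 + 21x^2 + 25x + 19), pattern 3+3; mod 61: f = (x^2 + x + 16)(x^2 + 14x + 20)(x^2 + 40x + 42), pattern 2+2+2. No other pattern occurs in this range, so the set of observed cycle types is {6, 5+1, 4+1+1, 2+2+1+1, 3+3, 2+2+2}. The candidates containing elements of all these cycle types are PGL(2,5) (6T14) of order 120, S_6 (6T16) of order 720; the others are excluded. The observed types are precisely the cycle types that occur in PGL(2,5) (6T14) (apart from the identity). Each of the other remaining candidates has further cycle types, and by the Chebotarev density theorem the matching factorization patterns would occur for a proportion of primes equal to their share of the group: S_6 (6T16) additionally contains elements of type 4+2, 3+2+1, 3+1+1+1, 2+1+1+1+1 (265 of its 720 elements, about 37% of primes). None of the 21 primes tested shows any such pattern (for each of these groups the chance of that is below 10^-4), which rules them out. Hence G = PGL(2,5) (6T14), of order 120.

PGL(2,5) (order 120)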